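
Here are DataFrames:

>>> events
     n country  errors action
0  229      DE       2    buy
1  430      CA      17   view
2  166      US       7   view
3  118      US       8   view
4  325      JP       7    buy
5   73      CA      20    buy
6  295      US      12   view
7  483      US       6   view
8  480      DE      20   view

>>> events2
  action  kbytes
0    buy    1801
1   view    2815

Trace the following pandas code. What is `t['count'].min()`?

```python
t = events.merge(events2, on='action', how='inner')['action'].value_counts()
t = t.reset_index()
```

3

merge on 'action' (how='inner') → 9 rows:
     n country  errors action  kbytes
0  229      DE       2    buy    1801
1  430      CA      17   view    2815
2  166      US       7   view    2815
3  118      US       8   view    2815
4  325      JP       7    buy    1801
5   73      CA      20    buy    1801
6  295      US      12   view    2815
7  483      US       6   view    2815
8  480      DE      20   view    2815
value_counts of action:
action
view    6
buy     3
Name: count, dtype: int64
reset_index():
  action  count
0   view      6
1    buy      3
Taking the min of column 'count' gives 3.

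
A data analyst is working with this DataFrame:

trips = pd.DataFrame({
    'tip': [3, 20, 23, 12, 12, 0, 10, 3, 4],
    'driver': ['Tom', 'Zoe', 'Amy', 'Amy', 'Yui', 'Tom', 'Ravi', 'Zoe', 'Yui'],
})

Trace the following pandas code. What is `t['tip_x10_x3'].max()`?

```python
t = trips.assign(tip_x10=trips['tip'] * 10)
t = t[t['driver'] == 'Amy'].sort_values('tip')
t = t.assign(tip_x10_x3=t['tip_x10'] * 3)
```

add column tip_x10 = trips['tip'] * 10:
   tip driver  tip_x10
0    3    Tom       30
1   20    Zoe      200
2   23    Amy      230
3   12    Amy      120
4   12    Yui      120
5    0    Tom        0
6   10   Ravi      100
7    3    Zoe       30
8    4    Yui       40
filter rows where driver == 'Amy':
   tip driver  tip_x10
2   23    Amy      230
3   12    Amy      120
sort by tip:
   tip driver  tip_x10
3   12    Amy      120
2   23    Amy      230
add column tip_x10_x3 = t['tip_x10'] * 3:
   tip driver  tip_x10  tip_x10_x3
3   12    Amy      120         360
2   23    Amy      230         690

690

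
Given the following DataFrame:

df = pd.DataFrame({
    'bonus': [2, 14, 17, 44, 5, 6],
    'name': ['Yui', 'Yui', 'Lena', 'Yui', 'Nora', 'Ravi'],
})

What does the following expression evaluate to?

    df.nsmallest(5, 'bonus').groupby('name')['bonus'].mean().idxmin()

take 5 rows with smallest bonus:
   bonus  name
0      2   Yui
4      5  Nora
5      6  Ravi
1     14   Yui
2     17  Lena
group by name, mean of bonus:
name
Lena    17.0
Nora     5.0
Ravi     6.0
Yui      8.0
Name: bonus, dtype: float64
label with the smallest value → Nora

Nora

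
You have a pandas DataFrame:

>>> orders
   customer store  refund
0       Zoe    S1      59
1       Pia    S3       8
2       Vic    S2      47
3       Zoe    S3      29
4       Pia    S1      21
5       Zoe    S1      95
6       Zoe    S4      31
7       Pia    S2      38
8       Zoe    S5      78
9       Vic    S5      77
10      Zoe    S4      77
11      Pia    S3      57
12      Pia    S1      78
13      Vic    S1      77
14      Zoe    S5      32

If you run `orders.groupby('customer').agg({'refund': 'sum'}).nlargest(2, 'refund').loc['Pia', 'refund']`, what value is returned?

202

group by customer, sum of refund:
          refund
customer        
Pia          202
Vic          201
Zoe          401
take 2 rows with largest refund:
          refund
customer        
Zoe          401
Pia          202
Reading off the value at row 'Pia', column 'refund', we get 202.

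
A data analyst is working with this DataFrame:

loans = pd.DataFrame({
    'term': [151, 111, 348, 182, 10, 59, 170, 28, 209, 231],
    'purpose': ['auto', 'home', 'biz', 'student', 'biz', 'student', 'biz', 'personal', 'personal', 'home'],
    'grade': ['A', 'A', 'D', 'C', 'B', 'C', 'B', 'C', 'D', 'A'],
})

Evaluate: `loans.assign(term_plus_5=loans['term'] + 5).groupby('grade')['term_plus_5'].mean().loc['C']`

add column term_plus_5 = loans['term'] + 5:
   term   purpose grade  term_plus_5
0   151      auto     A          156
1   111      home     A          116
2   348       biz     D          353
3   182   student     C          187
4    10       biz     B           15
5    59   student     C           64
6   170       biz     B          175
7    28  personal     C           33
8   209  personal     D          214
9   231      home     A          236
group by grade, mean of term_plus_5:
grade
A    169.333333
B     95.000000
C     94.666667
D    283.500000
Name: term_plus_5, dtype: float64

94.6666666667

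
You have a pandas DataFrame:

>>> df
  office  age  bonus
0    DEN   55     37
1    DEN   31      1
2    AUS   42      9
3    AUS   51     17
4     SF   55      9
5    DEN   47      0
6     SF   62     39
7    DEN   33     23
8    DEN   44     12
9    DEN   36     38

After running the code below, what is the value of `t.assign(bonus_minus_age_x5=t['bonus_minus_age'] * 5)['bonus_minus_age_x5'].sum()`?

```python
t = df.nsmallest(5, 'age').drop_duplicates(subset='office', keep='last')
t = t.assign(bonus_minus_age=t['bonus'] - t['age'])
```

take 5 rows with smallest age:
  office  age  bonus
1    DEN   31      1
7    DEN   33     23
9    DEN   36     38
2    AUS   42      9
8    DEN   44     12
drop duplicate office (keep=last):
  office  age  bonus
2    AUS   42      9
8    DEN   44     12
add column bonus_minus_age = t['bonus'] - t['age']:
  office  age  bonus  bonus_minus_age
2    AUS   42      9              -33
8    DEN   44     12              -32
add column bonus_minus_age_x5 = t['bonus_minus_age'] * 5:
  office  age  bonus  bonus_minus_age  bonus_minus_age_x5
2    AUS   42      9              -33                -165
8    DEN   44     12              -32                -160
Then the sum of column 'bonus_minus_age_x5': -325

-325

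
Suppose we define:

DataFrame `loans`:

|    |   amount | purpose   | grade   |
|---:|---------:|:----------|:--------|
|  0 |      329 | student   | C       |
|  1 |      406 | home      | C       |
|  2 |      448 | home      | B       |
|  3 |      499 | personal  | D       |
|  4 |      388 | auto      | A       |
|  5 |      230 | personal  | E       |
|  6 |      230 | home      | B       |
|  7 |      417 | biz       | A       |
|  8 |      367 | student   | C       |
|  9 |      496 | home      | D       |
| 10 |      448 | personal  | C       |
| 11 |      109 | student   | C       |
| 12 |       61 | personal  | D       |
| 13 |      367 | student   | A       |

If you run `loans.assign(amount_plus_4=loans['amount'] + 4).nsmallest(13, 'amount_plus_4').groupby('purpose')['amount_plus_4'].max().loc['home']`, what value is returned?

add column amount_plus_4 = loans['amount'] + 4:
    amount   purpose grade  amount_plus_4
0      329   student     C            333
1      406      home     C            410
2      448      home     B            452
3      499  personal     D            503
4      388      auto     A            392
5      230  personal     E            234
6      230      home     B            234
7      417       biz     A            421
8      367   student     C            371
9      496      home     D            500
10     448  personal     C            452
11     109   student     C            113
12      61  personal     D             65
13     367   student     A            371
take 13 rows with smallest amount_plus_4:
    amount   purpose grade  amount_plus_4
12      61  personal     D             65
11     109   student     C            113
5      230  personal     E            234
6      230      home     B            234
0      329   student     C            333
8      367   student     C            371
13     367   student     A            371
4      388      auto     A            392
1      406      home     C            410
7      417       biz     A            421
2      448      home     B            452
10     448  personal     C            452
9      496      home     D            500
group by purpose, max of amount_plus_4:
purpose
auto        392
biz         421
home        500
personal    452
student     371
Name: amount_plus_4, dtype: int64
Finally, value at index 'home' = 500.

500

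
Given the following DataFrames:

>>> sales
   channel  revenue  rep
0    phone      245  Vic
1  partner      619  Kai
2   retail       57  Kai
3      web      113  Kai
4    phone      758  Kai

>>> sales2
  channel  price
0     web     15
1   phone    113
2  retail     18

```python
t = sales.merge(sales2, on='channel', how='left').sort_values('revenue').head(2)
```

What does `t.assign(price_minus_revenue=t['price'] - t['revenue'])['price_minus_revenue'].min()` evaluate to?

merge on 'channel' (how='left') → 5 rows:
   channel  revenue  rep  price
0    phone      245  Vic  113.0
1  partner      619  Kai    NaN
2   retail       57  Kai   18.0
3      web      113  Kai   15.0
4    phone      758  Kai  113.0
sort by revenue:
   channel  revenue  rep  price
2   retail       57  Kai   18.0
3      web      113  Kai   15.0
0    phone      245  Vic  113.0
1  partner      619  Kai    NaN
4    phone      758  Kai  113.0
take first 2 rows:
  channel  revenue  rep  price
2  retail       57  Kai   18.0
3     web      113  Kai   15.0
add column price_minus_revenue = t['price'] - t['revenue']:
  channel  revenue  rep  price  price_minus_revenue
2  retail       57  Kai   18.0                -39.0
3     web      113  Kai   15.0                -98.0

-98.0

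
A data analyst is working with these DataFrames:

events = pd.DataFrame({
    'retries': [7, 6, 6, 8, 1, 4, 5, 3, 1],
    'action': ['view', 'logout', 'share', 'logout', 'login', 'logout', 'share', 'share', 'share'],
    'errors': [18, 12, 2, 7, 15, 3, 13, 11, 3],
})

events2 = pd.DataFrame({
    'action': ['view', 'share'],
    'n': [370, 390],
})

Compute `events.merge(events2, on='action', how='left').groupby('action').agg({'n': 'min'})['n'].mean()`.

380.0

merge on 'action' (how='left') → 9 rows:
   retries  action  errors      n
0        7    view      18  370.0
1        6  logout      12    NaN
2        6   share       2  390.0
3        8  logout       7    NaN
4        1   login      15    NaN
5        4  logout       3    NaN
6        5   share      13  390.0
7        3   share      11  390.0
8        1   share       3  390.0
group by action, min of n:
            n
action       
login     NaN
logout    NaN
share   390.0
view    370.0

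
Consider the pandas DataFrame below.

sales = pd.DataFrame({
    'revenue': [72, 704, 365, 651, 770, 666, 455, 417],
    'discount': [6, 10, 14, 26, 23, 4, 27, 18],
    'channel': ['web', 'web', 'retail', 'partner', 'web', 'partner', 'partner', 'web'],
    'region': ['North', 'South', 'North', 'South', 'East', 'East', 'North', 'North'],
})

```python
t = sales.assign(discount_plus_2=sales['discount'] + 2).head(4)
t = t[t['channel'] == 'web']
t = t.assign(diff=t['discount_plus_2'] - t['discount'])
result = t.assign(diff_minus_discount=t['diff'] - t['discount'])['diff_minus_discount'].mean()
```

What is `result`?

add column discount_plus_2 = sales['discount'] + 2:
   revenue  discount  channel region  discount_plus_2
0       72         6      web  North                8
1      704        10      web  South               12
2      365        14   retail  North               16
3      651        26  partner  South               28
4      770        23      web   East               25
5      666         4  partner   East                6
6      455        27  partner  North               29
7      417        18      web  North               20
take first 4 rows:
   revenue  discount  channel region  discount_plus_2
0       72         6      web  North                8
1      704        10      web  South               12
2      365        14   retail  North               16
3      651        26  partner  South               28
filter rows where channel == 'web':
   revenue  discount channel region  discount_plus_2
0       72         6     web  North                8
1      704        10     web  South               12
add column diff = t['discount_plus_2'] - t['discount']:
   revenue  discount channel region  discount_plus_2  diff
0       72         6     web  North                8     2
1      704        10     web  South               12     2
add column diff_minus_discount = t['diff'] - t['discount']:
   revenue  discount channel region  discount_plus_2  diff  diff_minus_discount
0       72         6     web  North                8     2                   -4
1      704        10     web  South               12     2                   -8
So mean() = -6.0.

-6.0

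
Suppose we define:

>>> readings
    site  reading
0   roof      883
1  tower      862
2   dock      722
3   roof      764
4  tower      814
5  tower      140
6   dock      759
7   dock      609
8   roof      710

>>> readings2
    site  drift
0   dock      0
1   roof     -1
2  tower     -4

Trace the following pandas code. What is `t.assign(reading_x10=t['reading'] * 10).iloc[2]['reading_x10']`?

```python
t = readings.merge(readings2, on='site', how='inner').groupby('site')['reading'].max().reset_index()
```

8620

merge on 'site' (how='inner') → 9 rows:
    site  reading  drift
0   roof      883     -1
1  tower      862     -4
2   dock      722      0
3   roof      764     -1
4  tower      814     -4
5  tower      140     -4
6   dock      759      0
7   dock      609      0
8   roof      710     -1
group by site, max of reading:
site
dock     759
roof     883
tower    862
Name: reading, dtype: int64
reset_index():
    site  reading
0   dock      759
1   roof      883
2  tower      862
add column reading_x10 = t['reading'] * 10:
    site  reading  reading_x10
0   dock      759         7590
1   roof      883         8830
2  tower      862         8620
The value at position 2, column 'reading_x10' is 8620.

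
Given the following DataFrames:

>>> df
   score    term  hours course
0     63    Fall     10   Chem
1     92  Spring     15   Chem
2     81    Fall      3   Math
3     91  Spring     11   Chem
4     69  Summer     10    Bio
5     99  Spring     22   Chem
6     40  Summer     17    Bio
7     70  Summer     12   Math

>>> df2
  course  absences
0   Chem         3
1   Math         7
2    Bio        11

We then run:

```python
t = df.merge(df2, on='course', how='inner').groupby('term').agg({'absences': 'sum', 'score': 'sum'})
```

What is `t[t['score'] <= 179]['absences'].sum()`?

39

merge on 'course' (how='inner') → 8 rows:
   score    term  hours course  absences
0     63    Fall     10   Chem         3
1     92  Spring     15   Chem         3
2     81    Fall      3   Math         7
3     91  Spring     11   Chem         3
4     69  Summer     10    Bio        11
5     99  Spring     22   Chem         3
6     40  Summer     17    Bio        11
7     70  Summer     12   Math         7
group by term: sum(absences), sum(score):
        absences  score
term                   
Fall          10    144
Spring         9    282
Summer        29    179
filter rows where score <= 179:
        absences  score
term                   
Fall          10    144
Summer        29    179
Hence 39.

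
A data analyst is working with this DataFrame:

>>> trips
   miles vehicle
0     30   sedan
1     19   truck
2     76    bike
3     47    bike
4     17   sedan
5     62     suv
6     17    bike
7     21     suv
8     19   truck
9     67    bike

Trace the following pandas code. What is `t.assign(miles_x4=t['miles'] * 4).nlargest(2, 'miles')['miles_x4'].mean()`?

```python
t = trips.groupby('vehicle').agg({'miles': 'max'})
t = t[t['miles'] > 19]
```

group by vehicle, max of miles:
         miles
vehicle       
bike        76
sedan       30
suv         62
truck       19
filter rows where miles > 19:
         miles
vehicle       
bike        76
sedan       30
suv         62
add column miles_x4 = t['miles'] * 4:
         miles  miles_x4
vehicle                 
bike        76       304
sedan       30       120
suv         62       248
take 2 rows with largest miles:
         miles  miles_x4
vehicle                 
bike        76       304
suv         62       248

276.0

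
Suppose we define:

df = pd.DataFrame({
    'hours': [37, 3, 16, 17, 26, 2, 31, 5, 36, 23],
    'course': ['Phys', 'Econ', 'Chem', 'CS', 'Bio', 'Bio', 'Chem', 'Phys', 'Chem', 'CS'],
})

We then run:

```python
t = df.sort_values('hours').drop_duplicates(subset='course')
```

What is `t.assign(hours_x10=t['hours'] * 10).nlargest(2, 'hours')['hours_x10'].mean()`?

165.0

sort by hours:
   hours course
5      2    Bio
1      3   Econ
7      5   Phys
2     16   Chem
3     17     CS
9     23     CS
4     26    Bio
6     31   Chem
8     36   Chem
0     37   Phys
drop duplicate course (keep=first):
   hours course
5      2    Bio
1      3   Econ
7      5   Phys
2     16   Chem
3     17     CS
add column hours_x10 = t['hours'] * 10:
   hours course  hours_x10
5      2    Bio         20
1      3   Econ         30
7      5   Phys         50
2     16   Chem        160
3     17     CS        170
take 2 rows with largest hours:
   hours course  hours_x10
3     17     CS        170
2     16   Chem        160
mean of column 'hours_x10' → 165.0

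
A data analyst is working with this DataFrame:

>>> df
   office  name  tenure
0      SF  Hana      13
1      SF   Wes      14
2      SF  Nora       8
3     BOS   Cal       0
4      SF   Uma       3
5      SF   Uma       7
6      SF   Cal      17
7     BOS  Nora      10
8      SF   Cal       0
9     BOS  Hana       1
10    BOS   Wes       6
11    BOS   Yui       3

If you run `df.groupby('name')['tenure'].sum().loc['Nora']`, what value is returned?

18

group by name, sum of tenure:
name
Cal     17
Hana    14
Nora    18
Uma     10
Wes     20
Yui      3
Name: tenure, dtype: int64
Taking the value at index 'Nora' gives 18.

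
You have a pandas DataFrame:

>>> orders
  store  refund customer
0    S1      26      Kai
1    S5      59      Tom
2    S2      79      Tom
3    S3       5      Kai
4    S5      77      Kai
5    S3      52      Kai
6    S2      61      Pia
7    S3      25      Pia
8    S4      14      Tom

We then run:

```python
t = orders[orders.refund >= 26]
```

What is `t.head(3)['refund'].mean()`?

54.6666666667

filter rows where refund >= 26:
  store  refund customer
0    S1      26      Kai
1    S5      59      Tom
2    S2      79      Tom
4    S5      77      Kai
5    S3      52      Kai
6    S2      61      Pia
take first 3 rows:
  store  refund customer
0    S1      26      Kai
1    S5      59      Tom
2    S2      79      Tom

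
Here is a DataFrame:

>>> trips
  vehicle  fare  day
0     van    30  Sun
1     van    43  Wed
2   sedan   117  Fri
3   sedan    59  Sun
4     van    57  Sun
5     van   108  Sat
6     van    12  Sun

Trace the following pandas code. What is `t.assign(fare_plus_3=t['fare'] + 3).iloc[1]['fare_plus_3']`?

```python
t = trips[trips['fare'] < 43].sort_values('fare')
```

filter rows where fare < 43:
  vehicle  fare  day
0     van    30  Sun
6     van    12  Sun
sort by fare:
  vehicle  fare  day
6     van    12  Sun
0     van    30  Sun
add column fare_plus_3 = t['fare'] + 3:
  vehicle  fare  day  fare_plus_3
6     van    12  Sun           15
0     van    30  Sun           33

33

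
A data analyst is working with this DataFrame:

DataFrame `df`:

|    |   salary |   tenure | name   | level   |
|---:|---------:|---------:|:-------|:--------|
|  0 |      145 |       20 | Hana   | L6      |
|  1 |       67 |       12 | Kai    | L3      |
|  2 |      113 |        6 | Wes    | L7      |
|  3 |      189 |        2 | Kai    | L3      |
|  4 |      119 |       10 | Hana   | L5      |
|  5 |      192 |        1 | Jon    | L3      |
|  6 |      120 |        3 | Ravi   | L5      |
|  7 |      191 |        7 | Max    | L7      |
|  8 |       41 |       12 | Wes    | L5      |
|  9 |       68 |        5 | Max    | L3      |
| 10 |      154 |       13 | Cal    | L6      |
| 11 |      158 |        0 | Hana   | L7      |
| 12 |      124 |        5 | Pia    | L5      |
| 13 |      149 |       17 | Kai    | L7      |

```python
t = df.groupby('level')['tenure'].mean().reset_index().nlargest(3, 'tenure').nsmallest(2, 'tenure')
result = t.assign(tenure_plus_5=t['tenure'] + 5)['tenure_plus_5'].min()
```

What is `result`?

group by level, mean of tenure:
level
L3     5.0
L5     7.5
L6    16.5
L7     7.5
Name: tenure, dtype: float64
reset_index():
  level  tenure
0    L3     5.0
1    L5     7.5
2    L6    16.5
3    L7     7.5
take 3 rows with largest tenure:
  level  tenure
2    L6    16.5
1    L5     7.5
3    L7     7.5
take 2 rows with smallest tenure:
  level  tenure
1    L5     7.5
3    L7     7.5
add column tenure_plus_5 = t['tenure'] + 5:
  level  tenure  tenure_plus_5
1    L5     7.5           12.5
3    L7     7.5           12.5

12.5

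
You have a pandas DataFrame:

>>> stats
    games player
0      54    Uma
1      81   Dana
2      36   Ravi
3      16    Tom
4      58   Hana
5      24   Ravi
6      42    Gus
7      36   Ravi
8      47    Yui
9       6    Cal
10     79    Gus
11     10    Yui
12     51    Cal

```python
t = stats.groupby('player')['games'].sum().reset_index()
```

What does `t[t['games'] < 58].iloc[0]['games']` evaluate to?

57

group by player, sum of games:
player
Cal      57
Dana     81
Gus     121
Hana     58
Ravi     96
Tom      16
Uma      54
Yui      57
Name: games, dtype: int64
reset_index():
  player  games
0    Cal     57
1   Dana     81
2    Gus    121
3   Hana     58
4   Ravi     96
5    Tom     16
6    Uma     54
7    Yui     57
filter rows where games < 58:
  player  games
0    Cal     57
5    Tom     16
6    Uma     54
7    Yui     57
Then the value at position 0, column 'games': 57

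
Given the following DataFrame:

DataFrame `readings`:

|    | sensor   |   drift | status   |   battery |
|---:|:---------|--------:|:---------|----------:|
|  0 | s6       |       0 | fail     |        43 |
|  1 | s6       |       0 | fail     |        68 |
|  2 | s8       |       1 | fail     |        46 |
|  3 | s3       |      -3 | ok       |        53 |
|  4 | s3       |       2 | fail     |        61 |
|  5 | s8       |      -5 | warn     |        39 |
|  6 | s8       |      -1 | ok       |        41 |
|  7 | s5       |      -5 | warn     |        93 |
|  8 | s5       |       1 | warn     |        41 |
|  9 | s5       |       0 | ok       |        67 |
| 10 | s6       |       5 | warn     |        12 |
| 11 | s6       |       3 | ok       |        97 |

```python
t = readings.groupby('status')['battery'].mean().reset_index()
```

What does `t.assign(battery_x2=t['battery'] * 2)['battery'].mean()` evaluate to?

55.0833333333

group by status, mean of battery:
status
fail    54.50
ok      64.50
warn    46.25
Name: battery, dtype: float64
reset_index():
  status  battery
0   fail    54.50
1     ok    64.50
2   warn    46.25
add column battery_x2 = t['battery'] * 2:
  status  battery  battery_x2
0   fail    54.50       109.0
1     ok    64.50       129.0
2   warn    46.25        92.5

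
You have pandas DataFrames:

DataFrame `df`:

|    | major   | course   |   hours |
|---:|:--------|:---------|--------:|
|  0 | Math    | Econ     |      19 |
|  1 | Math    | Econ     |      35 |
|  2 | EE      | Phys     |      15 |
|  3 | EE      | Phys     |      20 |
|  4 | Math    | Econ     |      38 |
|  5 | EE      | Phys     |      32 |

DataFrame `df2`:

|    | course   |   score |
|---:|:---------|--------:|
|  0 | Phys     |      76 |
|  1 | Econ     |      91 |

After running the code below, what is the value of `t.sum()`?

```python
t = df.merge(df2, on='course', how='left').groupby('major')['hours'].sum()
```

159

merge on 'course' (how='left') → 6 rows:
  major course  hours  score
0  Math   Econ     19     91
1  Math   Econ     35     91
2    EE   Phys     15     76
3    EE   Phys     20     76
4  Math   Econ     38     91
5    EE   Phys     32     76
group by major, sum of hours:
major
EE      67
Math    92
Name: hours, dtype: int64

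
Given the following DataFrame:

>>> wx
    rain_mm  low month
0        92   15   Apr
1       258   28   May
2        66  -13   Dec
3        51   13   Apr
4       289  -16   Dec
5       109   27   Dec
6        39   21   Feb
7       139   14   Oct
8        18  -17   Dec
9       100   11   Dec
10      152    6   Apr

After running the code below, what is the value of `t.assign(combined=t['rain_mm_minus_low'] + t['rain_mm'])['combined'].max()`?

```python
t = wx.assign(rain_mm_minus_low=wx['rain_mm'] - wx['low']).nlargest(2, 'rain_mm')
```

add column rain_mm_minus_low = wx['rain_mm'] - wx['low']:
    rain_mm  low month  rain_mm_minus_low
0        92   15   Apr                 77
1       258   28   May                230
2        66  -13   Dec                 79
3        51   13   Apr                 38
4       289  -16   Dec                305
5       109   27   Dec                 82
6        39   21   Feb                 18
7       139   14   Oct                125
8        18  -17   Dec                 35
9       100   11   Dec                 89
10      152    6   Apr                146
take 2 rows with largest rain_mm:
   rain_mm  low month  rain_mm_minus_low
4      289  -16   Dec                305
1      258   28   May                230
add column combined = t['rain_mm_minus_low'] + t['rain_mm']:
   rain_mm  low month  rain_mm_minus_low  combined
4      289  -16   Dec                305       594
1      258   28   May                230       488
max of column 'combined' → 594

594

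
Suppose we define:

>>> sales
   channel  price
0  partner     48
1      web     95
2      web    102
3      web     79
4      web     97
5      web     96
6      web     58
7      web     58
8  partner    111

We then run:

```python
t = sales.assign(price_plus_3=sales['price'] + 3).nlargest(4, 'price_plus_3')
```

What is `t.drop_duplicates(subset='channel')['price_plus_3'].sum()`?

add column price_plus_3 = sales['price'] + 3:
   channel  price  price_plus_3
0  partner     48            51
1      web     95            98
2      web    102           105
3      web     79            82
4      web     97           100
5      web     96            99
6      web     58            61
7      web     58            61
8  partner    111           114
take 4 rows with largest price_plus_3:
   channel  price  price_plus_3
8  partner    111           114
2      web    102           105
4      web     97           100
5      web     96            99
drop duplicate channel (keep=first):
   channel  price  price_plus_3
8  partner    111           114
2      web    102           105

219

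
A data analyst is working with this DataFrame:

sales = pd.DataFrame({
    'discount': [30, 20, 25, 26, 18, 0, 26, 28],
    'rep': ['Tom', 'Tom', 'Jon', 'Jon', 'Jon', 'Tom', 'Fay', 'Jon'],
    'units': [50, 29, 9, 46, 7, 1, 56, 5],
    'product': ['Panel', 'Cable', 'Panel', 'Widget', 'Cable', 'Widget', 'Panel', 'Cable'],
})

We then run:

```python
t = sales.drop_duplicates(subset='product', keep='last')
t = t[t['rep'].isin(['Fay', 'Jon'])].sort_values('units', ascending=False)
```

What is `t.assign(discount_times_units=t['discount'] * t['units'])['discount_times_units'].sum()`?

1596

drop duplicate product (keep=last):
   discount  rep  units product
5         0  Tom      1  Widget
6        26  Fay     56   Panel
7        28  Jon      5   Cable
filter rows where rep in ['Fay', 'Jon']:
   discount  rep  units product
6        26  Fay     56   Panel
7        28  Jon      5   Cable
sort by units descending:
   discount  rep  units product
6        26  Fay     56   Panel
7        28  Jon      5   Cable
add column discount_times_units = t['discount'] * t['units']:
   discount  rep  units product  discount_times_units
6        26  Fay     56   Panel                  1456
7        28  Jon      5   Cable                   140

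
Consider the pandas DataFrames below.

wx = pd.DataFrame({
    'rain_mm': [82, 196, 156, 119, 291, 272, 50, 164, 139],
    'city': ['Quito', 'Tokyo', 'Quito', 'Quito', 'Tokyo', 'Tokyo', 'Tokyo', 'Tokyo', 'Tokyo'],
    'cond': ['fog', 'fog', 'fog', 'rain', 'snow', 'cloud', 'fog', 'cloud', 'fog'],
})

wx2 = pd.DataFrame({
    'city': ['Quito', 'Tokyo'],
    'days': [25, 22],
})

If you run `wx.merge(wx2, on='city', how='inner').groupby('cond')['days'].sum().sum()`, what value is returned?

merge on 'city' (how='inner') → 9 rows:
   rain_mm   city   cond  days
0       82  Quito    fog    25
1      196  Tokyo    fog    22
2      156  Quito    fog    25
3      119  Quito   rain    25
4      291  Tokyo   snow    22
5      272  Tokyo  cloud    22
6       50  Tokyo    fog    22
7      164  Tokyo  cloud    22
8      139  Tokyo    fog    22
group by cond, sum of days:
cond
cloud     44
fog      116
rain      25
snow      22
Name: days, dtype: int64
The sum of the resulting series is 207.

207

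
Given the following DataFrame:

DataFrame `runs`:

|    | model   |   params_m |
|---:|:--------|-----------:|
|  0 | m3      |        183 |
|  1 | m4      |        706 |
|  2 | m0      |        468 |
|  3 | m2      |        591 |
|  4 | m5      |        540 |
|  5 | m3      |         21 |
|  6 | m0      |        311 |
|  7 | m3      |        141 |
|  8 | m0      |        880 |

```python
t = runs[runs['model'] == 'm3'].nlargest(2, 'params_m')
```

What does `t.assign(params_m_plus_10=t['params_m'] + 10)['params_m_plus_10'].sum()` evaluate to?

filter rows where model == 'm3':
  model  params_m
0    m3       183
5    m3        21
7    m3       141
take 2 rows with largest params_m:
  model  params_m
0    m3       183
7    m3       141
add column params_m_plus_10 = t['params_m'] + 10:
  model  params_m  params_m_plus_10
0    m3       183               193
7    m3       141               151
Taking the sum of column 'params_m_plus_10' gives 344.

344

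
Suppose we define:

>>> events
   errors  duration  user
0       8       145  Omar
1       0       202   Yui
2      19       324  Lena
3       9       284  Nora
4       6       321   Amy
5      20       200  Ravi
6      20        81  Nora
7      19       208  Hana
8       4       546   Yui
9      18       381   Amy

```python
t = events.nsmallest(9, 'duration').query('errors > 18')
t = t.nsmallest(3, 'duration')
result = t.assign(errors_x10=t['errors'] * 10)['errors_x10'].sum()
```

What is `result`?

590

take 9 rows with smallest duration:
   errors  duration  user
6      20        81  Nora
0       8       145  Omar
5      20       200  Ravi
1       0       202   Yui
7      19       208  Hana
3       9       284  Nora
4       6       321   Amy
2      19       324  Lena
9      18       381   Amy
filter rows where errors > 18:
   errors  duration  user
6      20        81  Nora
5      20       200  Ravi
7      19       208  Hana
2      19       324  Lena
take 3 rows with smallest duration:
   errors  duration  user
6      20        81  Nora
5      20       200  Ravi
7      19       208  Hana
add column errors_x10 = t['errors'] * 10:
   errors  duration  user  errors_x10
6      20        81  Nora         200
5      20       200  Ravi         200
7      19       208  Hana         190
Reading off the sum of column 'errors_x10', we get 590.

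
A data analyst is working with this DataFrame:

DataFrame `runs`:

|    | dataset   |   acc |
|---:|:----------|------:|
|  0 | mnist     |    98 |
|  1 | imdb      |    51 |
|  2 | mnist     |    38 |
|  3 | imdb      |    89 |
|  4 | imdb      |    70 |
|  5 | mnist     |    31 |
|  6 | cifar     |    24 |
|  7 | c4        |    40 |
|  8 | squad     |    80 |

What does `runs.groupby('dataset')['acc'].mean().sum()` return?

269.666666667

group by dataset, mean of acc:
dataset
c4       40.000000
cifar    24.000000
imdb     70.000000
mnist    55.666667
squad    80.000000
Name: acc, dtype: float64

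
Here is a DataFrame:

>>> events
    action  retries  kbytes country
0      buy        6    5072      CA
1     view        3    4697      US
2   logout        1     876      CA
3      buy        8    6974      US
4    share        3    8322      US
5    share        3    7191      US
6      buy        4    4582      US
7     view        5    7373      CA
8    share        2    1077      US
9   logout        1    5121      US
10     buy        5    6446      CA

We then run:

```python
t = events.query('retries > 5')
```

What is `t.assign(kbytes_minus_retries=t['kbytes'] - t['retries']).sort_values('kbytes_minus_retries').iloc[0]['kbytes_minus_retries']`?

filter rows where retries > 5:
  action  retries  kbytes country
0    buy        6    5072      CA
3    buy        8    6974      US
add column kbytes_minus_retries = t['kbytes'] - t['retries']:
  action  retries  kbytes country  kbytes_minus_retries
0    buy        6    5072      CA                  5066
3    buy        8    6974      US                  6966
sort by kbytes_minus_retries:
  action  retries  kbytes country  kbytes_minus_retries
0    buy        6    5072      CA                  5066
3    buy        8    6974      US                  6966

5066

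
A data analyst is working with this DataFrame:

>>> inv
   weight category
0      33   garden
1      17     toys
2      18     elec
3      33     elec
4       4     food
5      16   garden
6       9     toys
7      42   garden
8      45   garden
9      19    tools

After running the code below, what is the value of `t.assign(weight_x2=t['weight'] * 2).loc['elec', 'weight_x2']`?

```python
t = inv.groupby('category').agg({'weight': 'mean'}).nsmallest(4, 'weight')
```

51.0

group by category, mean of weight:
          weight
category        
elec        25.5
food         4.0
garden      34.0
tools       19.0
toys        13.0
take 4 rows with smallest weight:
          weight
category        
food         4.0
toys        13.0
tools       19.0
elec        25.5
add column weight_x2 = t['weight'] * 2:
          weight  weight_x2
category                   
food         4.0        8.0
toys        13.0       26.0
tools       19.0       38.0
elec        25.5       51.0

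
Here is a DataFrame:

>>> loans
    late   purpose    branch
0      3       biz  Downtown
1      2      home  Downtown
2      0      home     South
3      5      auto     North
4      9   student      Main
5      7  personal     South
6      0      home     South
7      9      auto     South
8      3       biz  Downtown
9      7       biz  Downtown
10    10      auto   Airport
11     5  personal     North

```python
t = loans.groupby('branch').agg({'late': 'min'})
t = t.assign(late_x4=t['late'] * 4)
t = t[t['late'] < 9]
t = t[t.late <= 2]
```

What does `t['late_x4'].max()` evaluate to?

8

group by branch, min of late:
          late
branch        
Airport     10
Downtown     2
Main         9
North        5
South        0
add column late_x4 = t['late'] * 4:
          late  late_x4
branch                 
Airport     10       40
Downtown     2        8
Main         9       36
North        5       20
South        0        0
filter rows where late < 9:
          late  late_x4
branch                 
Downtown     2        8
North        5       20
South        0        0
filter rows where late <= 2:
          late  late_x4
branch                 
Downtown     2        8
South        0        0
Finally, max of column 'late_x4' = 8.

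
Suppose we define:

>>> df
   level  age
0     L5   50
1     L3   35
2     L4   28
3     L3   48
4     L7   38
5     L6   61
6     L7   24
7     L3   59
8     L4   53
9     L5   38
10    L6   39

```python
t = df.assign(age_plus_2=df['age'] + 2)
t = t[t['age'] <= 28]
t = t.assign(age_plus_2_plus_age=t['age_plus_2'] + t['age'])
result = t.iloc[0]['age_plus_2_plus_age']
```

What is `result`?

add column age_plus_2 = df['age'] + 2:
   level  age  age_plus_2
0     L5   50          52
1     L3   35          37
2     L4   28          30
3     L3   48          50
4     L7   38          40
5     L6   61          63
6     L7   24          26
7     L3   59          61
8     L4   53          55
9     L5   38          40
10    L6   39          41
filter rows where age <= 28:
  level  age  age_plus_2
2    L4   28          30
6    L7   24          26
add column age_plus_2_plus_age = t['age_plus_2'] + t['age']:
  level  age  age_plus_2  age_plus_2_plus_age
2    L4   28          30                   58
6    L7   24          26                   50
Then the value at position 0, column 'age_plus_2_plus_age': 58

58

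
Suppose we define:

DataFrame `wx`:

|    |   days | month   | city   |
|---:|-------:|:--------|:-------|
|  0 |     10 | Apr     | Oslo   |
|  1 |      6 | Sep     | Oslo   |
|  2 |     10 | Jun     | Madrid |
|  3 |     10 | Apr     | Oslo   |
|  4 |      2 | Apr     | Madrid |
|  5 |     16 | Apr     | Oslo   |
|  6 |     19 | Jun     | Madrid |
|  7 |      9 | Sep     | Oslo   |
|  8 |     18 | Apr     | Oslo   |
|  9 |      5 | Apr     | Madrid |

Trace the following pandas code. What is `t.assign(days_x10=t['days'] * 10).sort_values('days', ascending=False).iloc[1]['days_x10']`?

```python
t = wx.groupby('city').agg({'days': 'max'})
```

group by city, max of days:
        days
city        
Madrid    19
Oslo      18
add column days_x10 = t['days'] * 10:
        days  days_x10
city                  
Madrid    19       190
Oslo      18       180
sort by days descending:
        days  days_x10
city                  
Madrid    19       190
Oslo      18       180
Taking the value at position 1, column 'days_x10' gives 180.

180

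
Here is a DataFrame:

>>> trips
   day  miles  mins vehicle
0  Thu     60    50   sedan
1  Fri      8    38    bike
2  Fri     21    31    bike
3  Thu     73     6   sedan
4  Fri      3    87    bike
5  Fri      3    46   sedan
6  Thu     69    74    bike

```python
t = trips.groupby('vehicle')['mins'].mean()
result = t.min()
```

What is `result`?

group by vehicle, mean of mins:
vehicle
bike     57.5
sedan    34.0
Name: mins, dtype: float64
Finally, min of the resulting series = 34.0.

34.0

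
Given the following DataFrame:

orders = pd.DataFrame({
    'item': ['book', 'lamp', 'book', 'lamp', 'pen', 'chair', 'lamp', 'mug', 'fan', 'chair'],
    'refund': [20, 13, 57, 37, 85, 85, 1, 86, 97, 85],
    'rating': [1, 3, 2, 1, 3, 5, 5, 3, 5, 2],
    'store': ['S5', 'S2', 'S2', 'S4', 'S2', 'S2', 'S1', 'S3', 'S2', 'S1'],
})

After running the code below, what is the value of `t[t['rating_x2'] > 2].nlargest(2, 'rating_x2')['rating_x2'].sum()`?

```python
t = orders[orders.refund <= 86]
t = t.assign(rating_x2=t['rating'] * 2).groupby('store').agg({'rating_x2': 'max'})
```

filter rows where refund <= 86:
    item  refund  rating store
0   book      20       1    S5
1   lamp      13       3    S2
2   book      57       2    S2
3   lamp      37       1    S4
4    pen      85       3    S2
5  chair      85       5    S2
6   lamp       1       5    S1
7    mug      86       3    S3
9  chair      85       2    S1
add column rating_x2 = t['rating'] * 2:
    item  refund  rating store  rating_x2
0   book      20       1    S5          2
1   lamp      13       3    S2          6
2   book      57       2    S2          4
3   lamp      37       1    S4          2
4    pen      85       3    S2          6
5  chair      85       5    S2         10
6   lamp       1       5    S1         10
7    mug      86       3    S3          6
9  chair      85       2    S1          4
group by store, max of rating_x2:
       rating_x2
store           
S1            10
S2            10
S3             6
S4             2
S5             2
filter rows where rating_x2 > 2:
       rating_x2
store           
S1            10
S2            10
S3             6
take 2 rows with largest rating_x2:
       rating_x2
store           
S1            10
S2            10
So sum() = 20.

20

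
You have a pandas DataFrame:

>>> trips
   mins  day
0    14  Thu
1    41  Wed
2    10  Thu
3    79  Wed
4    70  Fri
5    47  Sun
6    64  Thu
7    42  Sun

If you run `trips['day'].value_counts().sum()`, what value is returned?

8

value_counts of day:
day
Thu    3
Wed    2
Sun    2
Fri    1
Name: count, dtype: int64
Reading off the sum of the resulting series, we get 8.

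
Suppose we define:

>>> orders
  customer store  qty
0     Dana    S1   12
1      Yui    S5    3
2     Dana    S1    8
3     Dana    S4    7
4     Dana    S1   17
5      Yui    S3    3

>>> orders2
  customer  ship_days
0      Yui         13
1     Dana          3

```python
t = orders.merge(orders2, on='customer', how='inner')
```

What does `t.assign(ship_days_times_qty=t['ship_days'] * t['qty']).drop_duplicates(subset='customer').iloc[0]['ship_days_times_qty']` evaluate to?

merge on 'customer' (how='inner') → 6 rows:
  customer store  qty  ship_days
0     Dana    S1   12          3
1      Yui    S5    3         13
2     Dana    S1    8          3
3     Dana    S4    7          3
4     Dana    S1   17          3
5      Yui    S3    3         13
add column ship_days_times_qty = t['ship_days'] * t['qty']:
  customer store  qty  ship_days  ship_days_times_qty
0     Dana    S1   12          3                   36
1      Yui    S5    3         13                   39
2     Dana    S1    8          3                   24
3     Dana    S4    7          3                   21
4     Dana    S1   17          3                   51
5      Yui    S3    3         13                   39
drop duplicate customer (keep=first):
  customer store  qty  ship_days  ship_days_times_qty
0     Dana    S1   12          3                   36
1      Yui    S5    3         13                   39

36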